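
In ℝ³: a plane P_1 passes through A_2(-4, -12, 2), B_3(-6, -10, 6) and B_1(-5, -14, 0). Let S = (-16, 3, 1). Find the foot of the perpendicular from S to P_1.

(-10, -9, 10)

A_2B_3 = (-2, 2, 4), A_2B_1 = (-1, -2, -2); a normal to P_1 is A_2B_3 × A_2B_1 = (4, -8, 6).
Using A_2: P_1 has equation 4x - 8y + 6z = 92.
Foot = S − λn with λ = (n·S − d)/|n|² = (-82 − 92)/116 = -3/2.
Foot = (-16, 3, 1) − (-3/2)·(4, -8, 6) = (-10, -9, 10).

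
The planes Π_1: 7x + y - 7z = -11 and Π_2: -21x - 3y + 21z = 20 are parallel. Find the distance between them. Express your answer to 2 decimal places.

0.44

Rescale Π_2 by 1/(-3): 7x + y - 7z = -20/3. Then distance = |-11 − (-20/3)| / √99 ≈ 0.44.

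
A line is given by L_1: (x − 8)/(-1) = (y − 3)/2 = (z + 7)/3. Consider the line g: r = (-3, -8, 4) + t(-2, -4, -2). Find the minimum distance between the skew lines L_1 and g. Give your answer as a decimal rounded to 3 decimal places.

6.351

L_1 has direction (-1, 2, 3) through (8, 3, -7).
Common perpendicular direction n = (-1, 2, 3) × (-2, -4, -2) = (8, -8, 8).
With w = (-3, -8, 4) − (8, 3, -7) = (-11, -11, 11), w · n = 88.
Distance = |w · n| / |n| = |88| / √192 ≈ 6.351.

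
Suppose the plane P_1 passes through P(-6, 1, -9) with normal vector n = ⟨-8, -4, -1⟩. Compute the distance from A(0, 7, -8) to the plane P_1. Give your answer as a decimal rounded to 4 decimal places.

P_1: n·r = n·P gives -8x - 4y - z = 53.
n·A − d = (-8)·(0) + (-4)·(7) + (-1)·(-8) − 53 = -73; |n| = √81.
Distance = |-73| / √81 = 73/√81 ≈ 8.1111.

8.1111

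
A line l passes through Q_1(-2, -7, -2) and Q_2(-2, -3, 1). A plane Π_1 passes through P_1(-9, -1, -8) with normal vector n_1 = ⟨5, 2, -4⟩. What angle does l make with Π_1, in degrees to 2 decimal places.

6.85

A direction vector for l is Q_2 − Q_1 = (0, 4, 3).
Π_1: n_1·r = n_1·P_1 gives 5x + 2y - 4z = -15.
sin θ = |n·v| / (|n||v|) = |-4| / (√45 · √25) = 0.11926.
θ ≈ 6.85°.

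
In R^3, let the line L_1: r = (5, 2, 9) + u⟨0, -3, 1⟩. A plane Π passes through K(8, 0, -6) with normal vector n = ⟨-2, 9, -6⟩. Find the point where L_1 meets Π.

Π: n·r = n·K gives -2x + 9y - 6z = 20.
Substitute r = (5, 2, 9) + t(0, -3, 1) into the plane: -46 + (-33)t = 20, so t = -2.
Intersection: (5, 2, 9) + (-2)·(0, -3, 1) = (5, 8, 7).

(5, 8, 7)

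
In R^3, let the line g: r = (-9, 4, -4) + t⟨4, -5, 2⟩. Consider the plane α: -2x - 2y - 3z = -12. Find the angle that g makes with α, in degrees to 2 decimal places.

sin θ = |n·v| / (|n||v|) = |-4| / (√17 · √45) = 0.14462.
θ ≈ 8.32°.

8.32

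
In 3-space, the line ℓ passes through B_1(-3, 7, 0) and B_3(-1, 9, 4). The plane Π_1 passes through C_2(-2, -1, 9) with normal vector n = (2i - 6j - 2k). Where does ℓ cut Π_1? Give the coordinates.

(-7, 3, -8)

A direction vector for ℓ is B_3 − B_1 = (2, 2, 4).
Π_1: n·r = n·C_2 gives 2x - 6y - 2z = -16.
Substitute r = (-3, 7, 0) + t(2, 2, 4) into the plane: -48 + (-16)t = -16, so t = -2.
Intersection: (-3, 7, 0) + (-2)·(2, 2, 4) = (-7, 3, -8).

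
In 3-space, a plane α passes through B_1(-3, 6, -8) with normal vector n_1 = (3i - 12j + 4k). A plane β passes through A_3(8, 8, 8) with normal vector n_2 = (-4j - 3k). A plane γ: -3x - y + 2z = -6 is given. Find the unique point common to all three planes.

(1, 11, 4)

α: n_1·r = n_1·B_1 gives 3x - 12y + 4z = -113.
β: n_2·r = n_2·A_3 gives -4y - 3z = -56.
Solving the 3×3 linear system 3x - 12y + 4z = -113, -4y - 3z = -56, -3x - y + 2z = -6 (e.g. by elimination or Cramer's rule, determinant = -189) gives (1, 11, 4).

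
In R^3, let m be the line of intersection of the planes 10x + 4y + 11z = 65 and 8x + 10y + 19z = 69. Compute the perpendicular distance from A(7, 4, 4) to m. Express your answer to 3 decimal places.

Direction of m: (10, 4, 11) × (8, 10, 19) = (-34, -102, 68).
A point on m: solving the two plane equations with x = 5 gives (5, 1, 1).
Taking (5, 1, 1) on m with direction v = (-34, -102, 68): w = A − (5, 1, 1) = (2, 3, 3), and w × v = (510, -238, -102).
Distance = |w × v| / |v| = √327148 / √16184 ≈ 4.496.

4.496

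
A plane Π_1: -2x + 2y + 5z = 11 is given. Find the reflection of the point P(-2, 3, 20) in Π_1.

λ = (n·P − d)/|n|² = (110 − 11)/33 = 3.
Reflection = P − 2λn = (-2, 3, 20) − 6·(-2, 2, 5) = (10, -9, -10).

(10, -9, -10)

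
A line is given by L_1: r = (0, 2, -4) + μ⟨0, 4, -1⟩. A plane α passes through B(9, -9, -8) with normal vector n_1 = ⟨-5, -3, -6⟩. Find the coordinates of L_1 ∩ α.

(0, -6, -2)

α: n_1·r = n_1·B gives -5x - 3y - 6z = 30.
Substitute r = (0, 2, -4) + t(0, 4, -1) into the plane: 18 + (-6)t = 30, so t = -2.
Intersection: (0, 2, -4) + (-2)·(0, 4, -1) = (0, -6, -2).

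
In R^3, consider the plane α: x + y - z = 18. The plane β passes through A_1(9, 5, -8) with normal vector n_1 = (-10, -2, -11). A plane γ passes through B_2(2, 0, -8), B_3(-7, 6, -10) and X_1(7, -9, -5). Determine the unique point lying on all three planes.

(10, 0, -8)

β: n_1·r = n_1·A_1 gives -10x - 2y - 11z = -12.
B_2B_3 = (-9, 6, -2), B_2X_1 = (5, -9, 3); a normal to γ is B_2B_3 × B_2X_1 = (0, 17, 51).
Using B_2: γ has equation 17y + 51z = -408.
Solving the 3×3 linear system x + y - z = 18, -10x - 2y - 11z = -12, 17y + 51z = -408 (e.g. by elimination or Cramer's rule, determinant = 765) gives (10, 0, -8).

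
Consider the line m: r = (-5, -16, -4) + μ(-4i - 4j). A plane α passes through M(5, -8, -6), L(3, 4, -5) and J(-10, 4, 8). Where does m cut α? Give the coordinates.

(3, -8, -4)

ML = (-2, 12, 1), MJ = (-15, 12, 14); a normal to α is ML × MJ = (156, 13, 156).
Using M: α has equation 156x + 13y + 156z = -260.
Substitute r = (-5, -16, -4) + t(-4, -4, 0) into the plane: -1612 + (-676)t = -260, so t = -2.
Intersection: (-5, -16, -4) + (-2)·(-4, -4, 0) = (3, -8, -4).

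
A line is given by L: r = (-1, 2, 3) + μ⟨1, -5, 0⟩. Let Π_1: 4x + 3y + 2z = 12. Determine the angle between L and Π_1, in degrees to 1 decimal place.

sin θ = |n·v| / (|n||v|) = |-11| / (√29 · √26) = 0.40060.
θ ≈ 23.6°.

23.6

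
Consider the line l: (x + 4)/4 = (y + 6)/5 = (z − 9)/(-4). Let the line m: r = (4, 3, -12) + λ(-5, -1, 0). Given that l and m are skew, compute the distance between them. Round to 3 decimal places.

l has direction (4, 5, -4) through (-4, -6, 9).
Common perpendicular direction n = (4, 5, -4) × (-5, -1, 0) = (-4, 20, 21).
With w = (4, 3, -12) − (-4, -6, 9) = (8, 9, -21), w · n = -293.
Distance = |w · n| / |n| = |-293| / √857 ≈ 10.009.

10.009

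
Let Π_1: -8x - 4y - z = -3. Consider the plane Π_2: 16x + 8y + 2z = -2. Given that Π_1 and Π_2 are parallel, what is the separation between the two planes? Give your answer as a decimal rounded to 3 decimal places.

0.444

Rescale Π_2 by 1/(-2): -8x - 4y - z = 1. Then distance = |-3 − 1| / √81 ≈ 0.444.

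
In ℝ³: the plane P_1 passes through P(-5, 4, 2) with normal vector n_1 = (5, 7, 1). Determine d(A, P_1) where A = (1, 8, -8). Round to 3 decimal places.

5.543

P_1: n_1·r = n_1·P gives 5x + 7y + z = 5.
n·A − d = (5)·(1) + (7)·(8) + (1)·(-8) − 5 = 48; |n| = √75.
Distance = |48| / √75 = 48/√75 ≈ 5.543.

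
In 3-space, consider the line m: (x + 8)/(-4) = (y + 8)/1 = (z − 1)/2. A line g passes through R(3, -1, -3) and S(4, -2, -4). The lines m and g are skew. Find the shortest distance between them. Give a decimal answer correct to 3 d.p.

4.009

m has direction (-4, 1, 2) through (-8, -8, 1).
A direction vector for g is S − R = (1, -1, -1).
Common perpendicular direction n = (-4, 1, 2) × (1, -1, -1) = (1, -2, 3).
With w = (3, -1, -3) − (-8, -8, 1) = (11, 7, -4), w · n = -15.
Distance = |w · n| / |n| = |-15| / √14 ≈ 4.009.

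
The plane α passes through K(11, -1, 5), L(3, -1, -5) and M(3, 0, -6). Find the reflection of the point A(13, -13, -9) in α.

KL = (-8, 0, -10), KM = (-8, 1, -11); a normal to α is KL × KM = (10, -8, -8).
Using K: α has equation 10x - 8y - 8z = 78.
λ = (n·A − d)/|n|² = (306 − 78)/228 = 1.
Reflection = A − 2λn = (13, -13, -9) − 2·(10, -8, -8) = (-7, 3, 7).

(-7, 3, 7)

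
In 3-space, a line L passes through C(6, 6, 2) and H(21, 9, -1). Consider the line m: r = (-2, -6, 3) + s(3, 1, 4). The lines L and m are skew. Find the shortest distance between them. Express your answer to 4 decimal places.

10.0753

A direction vector for L is H − C = (15, 3, -3).
Common perpendicular direction n = (15, 3, -3) × (3, 1, 4) = (15, -69, 6).
With w = (-2, -6, 3) − (6, 6, 2) = (-8, -12, 1), w · n = 714.
Distance = |w · n| / |n| = |714| / √5022 ≈ 10.0753.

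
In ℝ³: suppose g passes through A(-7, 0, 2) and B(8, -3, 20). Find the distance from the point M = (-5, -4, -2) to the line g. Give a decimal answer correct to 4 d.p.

A direction vector for g is B − A = (15, -3, 18).
Taking (-7, 0, 2) on g with direction v = (15, -3, 18): w = M − (-7, 0, 2) = (2, -4, -4), and w × v = (-84, -96, 54).
Distance = |w × v| / |v| = √19188 / √558 ≈ 5.8641.

5.8641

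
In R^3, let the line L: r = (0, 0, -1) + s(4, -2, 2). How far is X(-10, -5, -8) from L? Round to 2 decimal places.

Taking (0, 0, -1) on L with direction v = (4, -2, 2): w = X − (0, 0, -1) = (-10, -5, -7), and w × v = (-24, -8, 40).
Distance = |w × v| / |v| = √2240 / √24 ≈ 9.66.

9.66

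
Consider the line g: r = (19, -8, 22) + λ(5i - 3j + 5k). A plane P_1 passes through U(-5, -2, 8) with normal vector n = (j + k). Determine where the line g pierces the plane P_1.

P_1: n·r = n·U gives y + z = 6.
Substitute r = (19, -8, 22) + t(5, -3, 5) into the plane: 14 + 2t = 6, so t = -4.
Intersection: (19, -8, 22) + (-4)·(5, -3, 5) = (-1, 4, 2).

(-1, 4, 2)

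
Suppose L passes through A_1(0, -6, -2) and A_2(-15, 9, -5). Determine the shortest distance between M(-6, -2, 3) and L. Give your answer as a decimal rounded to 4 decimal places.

6.1069

A direction vector for L is A_2 − A_1 = (-15, 15, -3).
Taking (0, -6, -2) on L with direction v = (-15, 15, -3): w = M − (0, -6, -2) = (-6, 4, 5), and w × v = (-87, -93, -30).
Distance = |w × v| / |v| = √17118 / √459 ≈ 6.1069.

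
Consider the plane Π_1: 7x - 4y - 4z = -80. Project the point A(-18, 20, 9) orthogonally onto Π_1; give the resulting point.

Foot = A − λn with λ = (n·A − d)/|n|² = (-242 − (-80))/81 = -2.
Foot = (-18, 20, 9) − (-2)·(7, -4, -4) = (-4, 12, 1).

(-4, 12, 1)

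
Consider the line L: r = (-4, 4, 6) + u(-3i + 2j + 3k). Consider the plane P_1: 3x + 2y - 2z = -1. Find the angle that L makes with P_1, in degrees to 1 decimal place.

34.7

sin θ = |n·v| / (|n||v|) = |-11| / (√17 · √22) = 0.56880.
θ ≈ 34.7°.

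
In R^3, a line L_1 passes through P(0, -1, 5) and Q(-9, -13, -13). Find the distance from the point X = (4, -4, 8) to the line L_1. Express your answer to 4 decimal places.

A direction vector for L_1 is Q − P = (-9, -12, -18).
Taking (0, -1, 5) on L_1 with direction v = (-9, -12, -18): w = X − (0, -1, 5) = (4, -3, 3), and w × v = (90, 45, -75).
Distance = |w × v| / |v| = √15750 / √549 ≈ 5.3562.

5.3562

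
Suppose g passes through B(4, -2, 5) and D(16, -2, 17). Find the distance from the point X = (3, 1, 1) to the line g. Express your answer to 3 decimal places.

A direction vector for g is D − B = (12, 0, 12).
Taking (4, -2, 5) on g with direction v = (12, 0, 12): w = X − (4, -2, 5) = (-1, 3, -4), and w × v = (36, -36, -36).
Distance = |w × v| / |v| = √3888 / √288 ≈ 3.674.

3.674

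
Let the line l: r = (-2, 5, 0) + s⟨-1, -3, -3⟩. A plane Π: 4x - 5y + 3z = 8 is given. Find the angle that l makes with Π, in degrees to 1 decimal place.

sin θ = |n·v| / (|n||v|) = |2| / (√50 · √19) = 0.06489.
θ ≈ 3.7°.

3.7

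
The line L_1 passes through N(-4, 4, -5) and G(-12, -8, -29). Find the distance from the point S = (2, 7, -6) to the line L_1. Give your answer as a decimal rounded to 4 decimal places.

A direction vector for L_1 is G − N = (-8, -12, -24).
Taking (-4, 4, -5) on L_1 with direction v = (-8, -12, -24): w = S − (-4, 4, -5) = (6, 3, -1), and w × v = (-84, 152, -48).
Distance = |w × v| / |v| = √32464 / √784 ≈ 6.4349.

6.4349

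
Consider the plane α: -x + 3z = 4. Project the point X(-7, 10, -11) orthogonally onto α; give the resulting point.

(-10, 10, -2)

Foot = X − λn with λ = (n·X − d)/|n|² = (-26 − 4)/10 = -3.
Foot = (-7, 10, -11) − (-3)·(-1, 0, 3) = (-10, 10, -2).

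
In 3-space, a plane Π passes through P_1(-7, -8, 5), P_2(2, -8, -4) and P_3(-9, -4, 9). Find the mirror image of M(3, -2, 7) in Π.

(-5, 2, -1)

P_1P_2 = (9, 0, -9), P_1P_3 = (-2, 4, 4); a normal to Π is P_1P_2 × P_1P_3 = (36, -18, 36).
Using P_1: Π has equation 36x - 18y + 36z = 72.
λ = (n·M − d)/|n|² = (396 − 72)/2916 = 1/9.
Reflection = M − 2λn = (3, -2, 7) − (2/9)·(36, -18, 36) = (-5, 2, -1).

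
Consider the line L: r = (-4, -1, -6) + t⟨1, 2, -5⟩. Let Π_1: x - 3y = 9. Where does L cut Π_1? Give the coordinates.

(-6, -5, 4)

Substitute r = (-4, -1, -6) + t(1, 2, -5) into the plane: -1 + (-5)t = 9, so t = -2.
Intersection: (-4, -1, -6) + (-2)·(1, 2, -5) = (-6, -5, 4).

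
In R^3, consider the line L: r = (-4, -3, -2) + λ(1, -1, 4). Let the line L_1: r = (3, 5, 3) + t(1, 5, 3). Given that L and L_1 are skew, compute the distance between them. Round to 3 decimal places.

Common perpendicular direction n = (1, -1, 4) × (1, 5, 3) = (-23, 1, 6).
With w = (3, 5, 3) − (-4, -3, -2) = (7, 8, 5), w · n = -123.
Distance = |w · n| / |n| = |-123| / √566 ≈ 5.170.

5.170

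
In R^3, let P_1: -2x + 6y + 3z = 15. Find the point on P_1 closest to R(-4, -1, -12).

Foot = R − λn with λ = (n·R − d)/|n|² = (-34 − 15)/49 = -1.
Foot = (-4, -1, -12) − (-1)·(-2, 6, 3) = (-6, 5, -9).

(-6, 5, -9)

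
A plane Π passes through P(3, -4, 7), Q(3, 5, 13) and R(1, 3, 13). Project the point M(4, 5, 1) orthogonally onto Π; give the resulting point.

PQ = (0, 9, 6), PR = (-2, 7, 6); a normal to Π is PQ × PR = (12, -12, 18).
Using P: Π has equation 12x - 12y + 18z = 210.
Foot = M − λn with λ = (n·M − d)/|n|² = (6 − 210)/612 = -1/3.
Foot = (4, 5, 1) − (-1/3)·(12, -12, 18) = (8, 1, 7).

(8, 1, 7)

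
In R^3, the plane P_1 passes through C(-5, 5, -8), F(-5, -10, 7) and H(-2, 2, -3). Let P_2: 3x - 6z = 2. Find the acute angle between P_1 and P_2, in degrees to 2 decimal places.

40.29

CF = (0, -15, 15), CH = (3, -3, 5); a normal to P_1 is CF × CH = (-30, 45, 45).
Using C: P_1 has equation -30x + 45y + 45z = 15.
cos θ = |n₁·n₂| / (|n₁||n₂|) = |-360| / (√4950 · √45).
θ = arccos(0.76277) ≈ 40.29°.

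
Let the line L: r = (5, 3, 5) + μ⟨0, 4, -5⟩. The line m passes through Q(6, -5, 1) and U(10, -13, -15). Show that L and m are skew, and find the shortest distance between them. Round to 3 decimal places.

A direction vector for m is U − Q = (4, -8, -16).
Common perpendicular direction n = (0, 4, -5) × (4, -8, -16) = (-104, -20, -16).
With w = (6, -5, 1) − (5, 3, 5) = (1, -8, -4), w · n = 120.
Since n ≠ 0 the lines are not parallel, and w · n = 120 ≠ 0 so they do not intersect; hence they are skew.
Distance = |w · n| / |n| = |120| / √11472 ≈ 1.120.

1.120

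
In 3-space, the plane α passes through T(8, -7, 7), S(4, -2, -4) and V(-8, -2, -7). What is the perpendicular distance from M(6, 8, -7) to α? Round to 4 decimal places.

7.3333

TS = (-4, 5, -11), TV = (-16, 5, -14); a normal to α is TS × TV = (-15, 120, 60).
Using T: α has equation -15x + 120y + 60z = -540.
n·M − d = (-15)·(6) + (120)·(8) + (60)·(-7) − (-540) = 990; |n| = √18225.
Distance = |990| / √18225 = 990/√18225 ≈ 7.3333.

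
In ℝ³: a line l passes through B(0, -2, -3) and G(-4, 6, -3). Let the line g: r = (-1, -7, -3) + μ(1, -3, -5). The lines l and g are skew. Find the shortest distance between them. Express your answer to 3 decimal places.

A direction vector for l is G − B = (-4, 8, 0).
Common perpendicular direction n = (-4, 8, 0) × (1, -3, -5) = (-40, -20, 4).
With w = (-1, -7, -3) − (0, -2, -3) = (-1, -5, 0), w · n = 140.
Distance = |w · n| / |n| = |140| / √2016 ≈ 3.118.

3.118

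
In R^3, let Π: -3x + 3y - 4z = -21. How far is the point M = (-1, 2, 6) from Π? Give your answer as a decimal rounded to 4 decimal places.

1.0290

n·M − d = (-3)·(-1) + (3)·(2) + (-4)·(6) − (-21) = 6; |n| = √34.
Distance = |6| / √34 = 6/√34 ≈ 1.0290.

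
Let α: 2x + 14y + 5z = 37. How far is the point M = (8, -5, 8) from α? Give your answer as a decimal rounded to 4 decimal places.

n·M − d = (2)·(8) + (14)·(-5) + (5)·(8) − 37 = -51; |n| = √225.
Distance = |-51| / √225 = 51/√225 ≈ 3.4000.

3.4000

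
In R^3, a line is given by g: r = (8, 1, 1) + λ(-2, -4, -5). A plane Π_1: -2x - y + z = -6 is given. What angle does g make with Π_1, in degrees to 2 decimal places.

sin θ = |n·v| / (|n||v|) = |3| / (√6 · √45) = 0.18257.
θ ≈ 10.52°.

10.52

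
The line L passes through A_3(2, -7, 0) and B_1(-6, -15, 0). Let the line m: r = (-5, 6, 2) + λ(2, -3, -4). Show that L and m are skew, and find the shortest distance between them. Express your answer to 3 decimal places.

A direction vector for L is B_1 − A_3 = (-8, -8, 0).
Common perpendicular direction n = (-8, -8, 0) × (2, -3, -4) = (32, -32, 40).
With w = (-5, 6, 2) − (2, -7, 0) = (-7, 13, 2), w · n = -560.
Since n ≠ 0 the lines are not parallel, and w · n = -560 ≠ 0 so they do not intersect; hence they are skew.
Distance = |w · n| / |n| = |-560| / √3648 ≈ 9.272.

9.272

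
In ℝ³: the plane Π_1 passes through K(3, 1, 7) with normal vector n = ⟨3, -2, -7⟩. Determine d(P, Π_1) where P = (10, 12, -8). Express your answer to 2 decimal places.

Π_1: n·r = n·K gives 3x - 2y - 7z = -42.
n·P − d = (3)·(10) + (-2)·(12) + (-7)·(-8) − (-42) = 104; |n| = √62.
Distance = |104| / √62 = 104/√62 ≈ 13.21.

13.21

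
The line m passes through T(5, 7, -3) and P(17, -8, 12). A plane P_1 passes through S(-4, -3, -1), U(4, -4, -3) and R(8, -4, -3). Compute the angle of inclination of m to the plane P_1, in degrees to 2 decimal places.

A direction vector for m is P − T = (12, -15, 15).
SU = (8, -1, -2), SR = (12, -1, -2); a normal to P_1 is SU × SR = (0, -8, 4).
Using S: P_1 has equation -8y + 4z = 20.
sin θ = |n·v| / (|n||v|) = |180| / (√80 · √594) = 0.82572.
θ ≈ 55.66°.

55.66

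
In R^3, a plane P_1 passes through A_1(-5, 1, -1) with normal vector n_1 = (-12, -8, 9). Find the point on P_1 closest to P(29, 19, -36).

P_1: n_1·r = n_1·A_1 gives -12x - 8y + 9z = 43.
Foot = P − λn with λ = (n·P − d)/|n|² = (-824 − 43)/289 = -3.
Foot = (29, 19, -36) − (-3)·(-12, -8, 9) = (-7, -5, -9).

(-7, -5, -9)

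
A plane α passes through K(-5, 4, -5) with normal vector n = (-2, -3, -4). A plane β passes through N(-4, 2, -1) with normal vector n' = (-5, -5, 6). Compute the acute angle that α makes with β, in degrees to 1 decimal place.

88.9

α: n·r = n·K gives -2x - 3y - 4z = 18.
β: n'·r = n'·N gives -5x - 5y + 6z = 4.
cos θ = |n₁·n₂| / (|n₁||n₂|) = |1| / (√29 · √86).
θ = arccos(0.02002) ≈ 88.9°.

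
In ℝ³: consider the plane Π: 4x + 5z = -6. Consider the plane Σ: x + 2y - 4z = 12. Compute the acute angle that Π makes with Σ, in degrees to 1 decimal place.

57.0

cos θ = |n₁·n₂| / (|n₁||n₂|) = |-16| / (√41 · √21).
θ = arccos(0.54528) ≈ 57.0°.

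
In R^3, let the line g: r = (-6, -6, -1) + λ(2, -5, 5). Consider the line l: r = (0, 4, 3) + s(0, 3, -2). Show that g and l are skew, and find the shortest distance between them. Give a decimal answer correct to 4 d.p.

3.8747

Common perpendicular direction n = (2, -5, 5) × (0, 3, -2) = (-5, 4, 6).
With w = (0, 4, 3) − (-6, -6, -1) = (6, 10, 4), w · n = 34.
Since n ≠ 0 the lines are not parallel, and w · n = 34 ≠ 0 so they do not intersect; hence they are skew.
Distance = |w · n| / |n| = |34| / √77 ≈ 3.8747.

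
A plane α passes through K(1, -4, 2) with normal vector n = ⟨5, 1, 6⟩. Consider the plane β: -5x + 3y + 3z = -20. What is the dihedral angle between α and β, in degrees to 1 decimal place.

85.6

α: n·r = n·K gives 5x + y + 6z = 13.
cos θ = |n₁·n₂| / (|n₁||n₂|) = |-4| / (√62 · √43).
θ = arccos(0.07747) ≈ 85.6°.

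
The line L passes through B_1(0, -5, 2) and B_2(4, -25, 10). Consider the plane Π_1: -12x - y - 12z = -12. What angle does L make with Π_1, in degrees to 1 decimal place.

19.4

A direction vector for L is B_2 − B_1 = (4, -20, 8).
sin θ = |n·v| / (|n||v|) = |-124| / (√289 · √480) = 0.33293.
θ ≈ 19.4°.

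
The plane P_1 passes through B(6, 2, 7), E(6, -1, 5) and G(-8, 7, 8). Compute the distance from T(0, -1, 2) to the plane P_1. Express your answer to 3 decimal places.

1.648

BE = (0, -3, -2), BG = (-14, 5, 1); a normal to P_1 is BE × BG = (7, 28, -42).
Using B: P_1 has equation 7x + 28y - 42z = -196.
n·T − d = (7)·(0) + (28)·(-1) + (-42)·(2) − (-196) = 84; |n| = √2597.
Distance = |84| / √2597 = 84/√2597 ≈ 1.648.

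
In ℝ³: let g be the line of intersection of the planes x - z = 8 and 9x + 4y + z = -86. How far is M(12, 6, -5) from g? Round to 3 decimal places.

Direction of g: (1, 0, -1) × (9, 4, 1) = (4, -10, 4).
A point on g: solving the two plane equations with x = -3 gives (-3, -12, -11).
Taking (-3, -12, -11) on g with direction v = (4, -10, 4): w = M − (-3, -12, -11) = (15, 18, 6), and w × v = (132, -36, -222).
Distance = |w × v| / |v| = √68004 / √132 ≈ 22.698.

22.698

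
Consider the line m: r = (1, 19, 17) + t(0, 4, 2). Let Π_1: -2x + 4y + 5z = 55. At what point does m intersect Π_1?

(1, 3, 9)

Substitute r = (1, 19, 17) + t(0, 4, 2) into the plane: 159 + 26t = 55, so t = -4.
Intersection: (1, 19, 17) + (-4)·(0, 4, 2) = (1, 3, 9).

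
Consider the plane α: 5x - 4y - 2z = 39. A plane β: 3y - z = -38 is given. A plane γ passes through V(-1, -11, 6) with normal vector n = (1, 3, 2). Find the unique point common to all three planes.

γ: n·r = n·V gives x + 3y + 2z = -22.
Solving the 3×3 linear system 5x - 4y - 2z = 39, 3y - z = -38, x + 3y + 2z = -22 (e.g. by elimination or Cramer's rule, determinant = 55) gives (1, -11, 5).

(1, -11, 5)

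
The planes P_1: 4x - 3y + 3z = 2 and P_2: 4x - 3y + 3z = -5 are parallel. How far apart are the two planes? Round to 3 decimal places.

1.200

Same normal n = (4, -3, 3) with |n| = √34; distance = |2 − (-5)| / |n| = 7/√34 ≈ 1.200.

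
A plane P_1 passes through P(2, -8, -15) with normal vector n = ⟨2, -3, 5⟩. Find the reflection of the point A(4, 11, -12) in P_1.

(8, 5, -2)

P_1: n·r = n·P gives 2x - 3y + 5z = -47.
λ = (n·A − d)/|n|² = (-85 − (-47))/38 = -1.
Reflection = A − 2λn = (4, 11, -12) − (-2)·(2, -3, 5) = (8, 5, -2).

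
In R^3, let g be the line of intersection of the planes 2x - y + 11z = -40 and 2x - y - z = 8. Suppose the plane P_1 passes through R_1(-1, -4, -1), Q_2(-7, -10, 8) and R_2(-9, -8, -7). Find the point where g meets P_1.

Direction of g: (2, -1, 11) × (2, -1, -1) = (12, 24, 0).
A point on g: solving the two plane equations with x = 7 gives (7, 10, -4).
R_1Q_2 = (-6, -6, 9), R_1R_2 = (-8, -4, -6); a normal to P_1 is R_1Q_2 × R_1R_2 = (72, -108, -24).
Using R_1: P_1 has equation 72x - 108y - 24z = 384.
Substitute r = (7, 10, -4) + t(12, 24, 0) into the plane: -480 + (-1728)t = 384, so t = -1/2.
Intersection: (7, 10, -4) + (-1/2)·(12, 24, 0) = (1, -2, -4).

(1, -2, -4)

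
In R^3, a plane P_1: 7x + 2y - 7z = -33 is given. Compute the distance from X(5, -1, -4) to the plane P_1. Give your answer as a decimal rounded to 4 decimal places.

n·X − d = (7)·(5) + (2)·(-1) + (-7)·(-4) − (-33) = 94; |n| = √102.
Distance = |94| / √102 = 94/√102 ≈ 9.3074.

9.3074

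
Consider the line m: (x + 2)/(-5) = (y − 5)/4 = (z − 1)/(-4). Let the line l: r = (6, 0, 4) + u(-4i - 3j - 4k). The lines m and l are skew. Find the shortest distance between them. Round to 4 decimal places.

m has direction (-5, 4, -4) through (-2, 5, 1).
Common perpendicular direction n = (-5, 4, -4) × (-4, -3, -4) = (-28, -4, 31).
With w = (6, 0, 4) − (-2, 5, 1) = (8, -5, 3), w · n = -111.
Distance = |w · n| / |n| = |-111| / √1761 ≈ 2.6451.

2.6451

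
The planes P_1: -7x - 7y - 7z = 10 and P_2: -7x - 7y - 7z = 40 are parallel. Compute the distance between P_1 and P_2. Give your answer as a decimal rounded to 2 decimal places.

Same normal n = (-7, -7, -7) with |n| = √147; distance = |10 − 40| / |n| = 30/√147 ≈ 2.47.

2.47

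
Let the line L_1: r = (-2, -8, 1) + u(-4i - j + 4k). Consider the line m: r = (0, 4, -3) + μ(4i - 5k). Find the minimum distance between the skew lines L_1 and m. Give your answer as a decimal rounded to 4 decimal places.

7.1525

Common perpendicular direction n = (-4, -1, 4) × (4, 0, -5) = (5, -4, 4).
With w = (0, 4, -3) − (-2, -8, 1) = (2, 12, -4), w · n = -54.
Distance = |w · n| / |n| = |-54| / √57 ≈ 7.1525.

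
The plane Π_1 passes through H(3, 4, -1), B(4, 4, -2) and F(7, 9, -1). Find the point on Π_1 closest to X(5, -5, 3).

HB = (1, 0, -1), HF = (4, 5, 0); a normal to Π_1 is HB × HF = (5, -4, 5).
Using H: Π_1 has equation 5x - 4y + 5z = -6.
Foot = X − λn with λ = (n·X − d)/|n|² = (60 − (-6))/66 = 1.
Foot = (5, -5, 3) − 1·(5, -4, 5) = (0, -1, -2).

(0, -1, -2)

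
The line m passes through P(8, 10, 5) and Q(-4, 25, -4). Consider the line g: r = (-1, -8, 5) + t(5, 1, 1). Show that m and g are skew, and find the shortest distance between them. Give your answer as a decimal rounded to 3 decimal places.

3.934

A direction vector for m is Q − P = (-12, 15, -9).
Common perpendicular direction n = (-12, 15, -9) × (5, 1, 1) = (24, -33, -87).
With w = (-1, -8, 5) − (8, 10, 5) = (-9, -18, 0), w · n = 378.
Since n ≠ 0 the lines are not parallel, and w · n = 378 ≠ 0 so they do not intersect; hence they are skew.
Distance = |w · n| / |n| = |378| / √9234 ≈ 3.934.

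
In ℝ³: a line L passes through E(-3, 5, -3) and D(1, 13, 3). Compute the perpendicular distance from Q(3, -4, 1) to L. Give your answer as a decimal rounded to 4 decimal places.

A direction vector for L is D − E = (4, 8, 6).
Taking (-3, 5, -3) on L with direction v = (4, 8, 6): w = Q − (-3, 5, -3) = (6, -9, 4), and w × v = (-86, -20, 84).
Distance = |w × v| / |v| = √14852 / √116 ≈ 11.3152.

11.3152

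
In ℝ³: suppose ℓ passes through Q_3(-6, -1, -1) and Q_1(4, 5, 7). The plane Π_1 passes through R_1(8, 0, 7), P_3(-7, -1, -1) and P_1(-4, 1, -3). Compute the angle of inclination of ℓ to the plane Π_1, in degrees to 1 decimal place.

23.8

A direction vector for ℓ is Q_1 − Q_3 = (10, 6, 8).
R_1P_3 = (-15, -1, -8), R_1P_1 = (-12, 1, -10); a normal to Π_1 is R_1P_3 × R_1P_1 = (18, -54, -27).
Using R_1: Π_1 has equation 18x - 54y - 27z = -45.
sin θ = |n·v| / (|n||v|) = |-360| / (√3969 · √200) = 0.40406.
θ ≈ 23.8°.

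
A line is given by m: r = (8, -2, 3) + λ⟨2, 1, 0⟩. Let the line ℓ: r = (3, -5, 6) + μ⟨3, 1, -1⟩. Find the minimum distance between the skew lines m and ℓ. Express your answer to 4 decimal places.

1.6330

Common perpendicular direction n = (2, 1, 0) × (3, 1, -1) = (-1, 2, -1).
With w = (3, -5, 6) − (8, -2, 3) = (-5, -3, 3), w · n = -4.
Distance = |w · n| / |n| = |-4| / √6 ≈ 1.6330.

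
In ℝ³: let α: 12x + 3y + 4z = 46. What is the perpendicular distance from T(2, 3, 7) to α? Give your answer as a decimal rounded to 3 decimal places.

1.154

n·T − d = (12)·(2) + (3)·(3) + (4)·(7) − 46 = 15; |n| = √169.
Distance = |15| / √169 = 15/√169 ≈ 1.154.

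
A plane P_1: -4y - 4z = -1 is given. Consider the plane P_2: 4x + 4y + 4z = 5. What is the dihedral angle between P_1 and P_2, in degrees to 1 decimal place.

35.3

cos θ = |n₁·n₂| / (|n₁||n₂|) = |-32| / (√32 · √48).
θ = arccos(0.81650) ≈ 35.3°.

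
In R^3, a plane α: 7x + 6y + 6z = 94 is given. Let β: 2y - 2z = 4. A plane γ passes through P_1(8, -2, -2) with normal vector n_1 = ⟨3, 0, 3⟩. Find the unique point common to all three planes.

γ: n_1·r = n_1·P_1 gives 3x + 3z = 18.
Solving the 3×3 linear system 7x + 6y + 6z = 94, 2y - 2z = 4, 3x + 3z = 18 (e.g. by elimination or Cramer's rule, determinant = -30) gives (-2, 10, 8).

(-2, 10, 8)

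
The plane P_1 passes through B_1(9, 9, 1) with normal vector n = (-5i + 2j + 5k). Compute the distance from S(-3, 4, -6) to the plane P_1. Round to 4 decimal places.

2.0412

P_1: n·r = n·B_1 gives -5x + 2y + 5z = -22.
n·S − d = (-5)·(-3) + (2)·(4) + (5)·(-6) − (-22) = 15; |n| = √54.
Distance = |15| / √54 = 15/√54 ≈ 2.0412.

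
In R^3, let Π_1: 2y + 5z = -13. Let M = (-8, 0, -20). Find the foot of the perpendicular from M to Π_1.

Foot = M − λn with λ = (n·M − d)/|n|² = (-100 − (-13))/29 = -3.
Foot = (-8, 0, -20) − (-3)·(0, 2, 5) = (-8, 6, -5).

(-8, 6, -5)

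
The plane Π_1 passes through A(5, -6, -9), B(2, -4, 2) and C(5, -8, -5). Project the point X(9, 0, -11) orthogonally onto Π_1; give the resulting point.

AB = (-3, 2, 11), AC = (0, -2, 4); a normal to Π_1 is AB × AC = (30, 12, 6).
Using A: Π_1 has equation 30x + 12y + 6z = 24.
Foot = X − λn with λ = (n·X − d)/|n|² = (204 − 24)/1080 = 1/6.
Foot = (9, 0, -11) − (1/6)·(30, 12, 6) = (4, -2, -12).

(4, -2, -12)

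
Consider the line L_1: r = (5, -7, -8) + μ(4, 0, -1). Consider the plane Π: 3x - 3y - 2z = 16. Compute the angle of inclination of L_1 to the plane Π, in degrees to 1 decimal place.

46.4

sin θ = |n·v| / (|n||v|) = |14| / (√22 · √17) = 0.72392.
θ ≈ 46.4°.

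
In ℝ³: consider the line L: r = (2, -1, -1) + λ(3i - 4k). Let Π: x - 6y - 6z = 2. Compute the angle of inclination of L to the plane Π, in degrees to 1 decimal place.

39.2

sin θ = |n·v| / (|n||v|) = |27| / (√73 · √25) = 0.63202.
θ ≈ 39.2°.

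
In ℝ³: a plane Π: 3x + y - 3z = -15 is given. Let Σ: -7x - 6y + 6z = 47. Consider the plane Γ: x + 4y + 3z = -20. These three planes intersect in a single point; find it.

Solving the 3×3 linear system 3x + y - 3z = -15, -7x - 6y + 6z = 47, x + 4y + 3z = -20 (e.g. by elimination or Cramer's rule, determinant = -33) gives (-5, -3, -1).

(-5, -3, -1)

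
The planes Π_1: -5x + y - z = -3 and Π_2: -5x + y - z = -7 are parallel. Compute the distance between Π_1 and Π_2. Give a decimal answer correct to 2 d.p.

0.77

Same normal n = (-5, 1, -1) with |n| = √27; distance = |-3 − (-7)| / |n| = 4/√27 ≈ 0.77.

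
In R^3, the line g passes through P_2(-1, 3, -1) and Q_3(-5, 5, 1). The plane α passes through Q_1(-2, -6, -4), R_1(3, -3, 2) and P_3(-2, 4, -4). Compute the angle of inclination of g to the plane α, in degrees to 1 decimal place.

62.7

A direction vector for g is Q_3 − P_2 = (-4, 2, 2).
Q_1R_1 = (5, 3, 6), Q_1P_3 = (0, 10, 0); a normal to α is Q_1R_1 × Q_1P_3 = (-60, 0, 50).
Using Q_1: α has equation -60x + 50z = -80.
sin θ = |n·v| / (|n||v|) = |340| / (√6100 · √24) = 0.88860.
θ ≈ 62.7°.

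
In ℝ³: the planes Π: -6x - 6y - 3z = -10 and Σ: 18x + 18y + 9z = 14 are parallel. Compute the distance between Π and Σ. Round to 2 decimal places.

Rescale Σ by 1/(-3): -6x - 6y - 3z = -14/3. Then distance = |-10 − (-14/3)| / √81 ≈ 0.59.

0.59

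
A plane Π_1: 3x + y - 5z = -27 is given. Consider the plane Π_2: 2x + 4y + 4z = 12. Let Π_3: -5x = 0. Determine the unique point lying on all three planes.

Solving the 3×3 linear system 3x + y - 5z = -27, 2x + 4y + 4z = 12, -5x = 0 (e.g. by elimination or Cramer's rule, determinant = -120) gives (0, -2, 5).

(0, -2, 5)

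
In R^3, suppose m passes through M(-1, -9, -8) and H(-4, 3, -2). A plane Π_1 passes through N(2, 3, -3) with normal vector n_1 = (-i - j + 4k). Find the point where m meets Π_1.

A direction vector for m is H − M = (-3, 12, 6).
Π_1: n_1·r = n_1·N gives -x - y + 4z = -17.
Substitute r = (-1, -9, -8) + t(-3, 12, 6) into the plane: -22 + 15t = -17, so t = 1/3.
Intersection: (-1, -9, -8) + (1/3)·(-3, 12, 6) = (-2, -5, -6).

(-2, -5, -6)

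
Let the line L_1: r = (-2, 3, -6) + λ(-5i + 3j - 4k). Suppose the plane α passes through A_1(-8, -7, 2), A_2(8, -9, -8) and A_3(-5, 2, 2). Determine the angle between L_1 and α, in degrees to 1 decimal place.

65.3

A_1A_2 = (16, -2, -10), A_1A_3 = (3, 9, 0); a normal to α is A_1A_2 × A_1A_3 = (90, -30, 150).
Using A_1: α has equation 90x - 30y + 150z = -210.
sin θ = |n·v| / (|n||v|) = |-1140| / (√31500 · √50) = 0.90837.
θ ≈ 65.3°.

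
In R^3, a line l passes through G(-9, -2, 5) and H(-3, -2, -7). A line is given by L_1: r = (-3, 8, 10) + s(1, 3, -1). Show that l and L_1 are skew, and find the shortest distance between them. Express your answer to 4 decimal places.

6.0451

A direction vector for l is H − G = (6, 0, -12).
Common perpendicular direction n = (6, 0, -12) × (1, 3, -1) = (36, -6, 18).
With w = (-3, 8, 10) − (-9, -2, 5) = (6, 10, 5), w · n = 246.
Since n ≠ 0 the lines are not parallel, and w · n = 246 ≠ 0 so they do not intersect; hence they are skew.
Distance = |w · n| / |n| = |246| / √1656 ≈ 6.0451.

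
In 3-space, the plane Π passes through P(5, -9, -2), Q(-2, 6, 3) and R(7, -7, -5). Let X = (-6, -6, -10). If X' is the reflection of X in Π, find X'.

PQ = (-7, 15, 5), PR = (2, 2, -3); a normal to Π is PQ × PR = (-55, -11, -44).
Using P: Π has equation -55x - 11y - 44z = -88.
λ = (n·X − d)/|n|² = (836 − (-88))/5082 = 2/11.
Reflection = X − 2λn = (-6, -6, -10) − (4/11)·(-55, -11, -44) = (14, -2, 6).

(14, -2, 6)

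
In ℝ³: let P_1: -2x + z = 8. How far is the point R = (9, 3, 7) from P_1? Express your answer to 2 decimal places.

8.50

n·R − d = (-2)·(9) + (0)·(3) + (1)·(7) − 8 = -19; |n| = √5.
Distance = |-19| / √5 = 19/√5 ≈ 8.50.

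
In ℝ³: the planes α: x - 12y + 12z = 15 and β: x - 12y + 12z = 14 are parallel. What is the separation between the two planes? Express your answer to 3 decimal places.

Same normal n = (1, -12, 12) with |n| = √289; distance = |15 − 14| / |n| = 1/√289 ≈ 0.059.

0.059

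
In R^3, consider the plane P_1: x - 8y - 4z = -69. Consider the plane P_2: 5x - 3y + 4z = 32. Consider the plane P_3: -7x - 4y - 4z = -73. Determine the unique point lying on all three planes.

Solving the 3×3 linear system x - 8y - 4z = -69, 5x - 3y + 4z = 32, -7x - 4y - 4z = -73 (e.g. by elimination or Cramer's rule, determinant = 256) gives (3, 5, 8).

(3, 5, 8)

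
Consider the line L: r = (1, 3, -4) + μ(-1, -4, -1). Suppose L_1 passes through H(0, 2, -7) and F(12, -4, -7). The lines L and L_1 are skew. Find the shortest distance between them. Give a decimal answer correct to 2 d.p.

2.59

A direction vector for L_1 is F − H = (12, -6, 0).
Common perpendicular direction n = (-1, -4, -1) × (12, -6, 0) = (-6, -12, 54).
With w = (0, 2, -7) − (1, 3, -4) = (-1, -1, -3), w · n = -144.
Distance = |w · n| / |n| = |-144| / √3096 ≈ 2.59.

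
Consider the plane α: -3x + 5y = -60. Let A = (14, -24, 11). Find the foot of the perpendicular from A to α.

(5, -9, 11)

Foot = A − λn with λ = (n·A − d)/|n|² = (-162 − (-60))/34 = -3.
Foot = (14, -24, 11) − (-3)·(-3, 5, 0) = (5, -9, 11).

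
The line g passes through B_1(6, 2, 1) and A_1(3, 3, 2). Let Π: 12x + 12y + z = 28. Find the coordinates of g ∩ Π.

(-3, 5, 4)

A direction vector for g is A_1 − B_1 = (-3, 1, 1).
Substitute r = (6, 2, 1) + t(-3, 1, 1) into the plane: 97 + (-23)t = 28, so t = 3.
Intersection: (6, 2, 1) + 3·(-3, 1, 1) = (-3, 5, 4).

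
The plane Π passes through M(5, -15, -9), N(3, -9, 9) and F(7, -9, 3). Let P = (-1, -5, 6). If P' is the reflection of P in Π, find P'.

(5, -15, 10)

MN = (-2, 6, 18), MF = (2, 6, 12); a normal to Π is MN × MF = (-36, 60, -24).
Using M: Π has equation -36x + 60y - 24z = -864.
λ = (n·P − d)/|n|² = (-408 − (-864))/5472 = 1/12.
Reflection = P − 2λn = (-1, -5, 6) − (1/6)·(-36, 60, -24) = (5, -15, 10).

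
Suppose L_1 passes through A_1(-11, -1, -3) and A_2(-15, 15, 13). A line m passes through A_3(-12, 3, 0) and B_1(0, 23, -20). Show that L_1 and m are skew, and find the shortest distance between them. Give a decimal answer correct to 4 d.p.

A direction vector for L_1 is A_2 − A_1 = (-4, 16, 16).
A direction vector for m is B_1 − A_3 = (12, 20, -20).
Common perpendicular direction n = (-4, 16, 16) × (12, 20, -20) = (-640, 112, -272).
With w = (-12, 3, 0) − (-11, -1, -3) = (-1, 4, 3), w · n = 272.
Since n ≠ 0 the lines are not parallel, and w · n = 272 ≠ 0 so they do not intersect; hence they are skew.
Distance = |w · n| / |n| = |272| / √496128 ≈ 0.3862.

0.3862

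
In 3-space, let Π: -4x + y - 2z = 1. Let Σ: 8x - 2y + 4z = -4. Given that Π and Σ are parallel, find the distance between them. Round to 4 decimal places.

0.2182

Rescale Σ by 1/(-2): -4x + y - 2z = 2. Then distance = |1 − 2| / √21 ≈ 0.2182.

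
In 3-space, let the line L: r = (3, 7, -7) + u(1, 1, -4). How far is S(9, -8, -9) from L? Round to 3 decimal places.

16.277

Taking (3, 7, -7) on L with direction v = (1, 1, -4): w = S − (3, 7, -7) = (6, -15, -2), and w × v = (62, 22, 21).
Distance = |w × v| / |v| = √4769 / √18 ≈ 16.277.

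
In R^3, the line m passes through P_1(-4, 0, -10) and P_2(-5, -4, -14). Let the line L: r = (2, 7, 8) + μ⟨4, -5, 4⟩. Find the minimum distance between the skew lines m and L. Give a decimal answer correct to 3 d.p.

A direction vector for m is P_2 − P_1 = (-1, -4, -4).
Common perpendicular direction n = (-1, -4, -4) × (4, -5, 4) = (-36, -12, 21).
With w = (2, 7, 8) − (-4, 0, -10) = (6, 7, 18), w · n = 78.
Distance = |w · n| / |n| = |78| / √1881 ≈ 1.798.

1.798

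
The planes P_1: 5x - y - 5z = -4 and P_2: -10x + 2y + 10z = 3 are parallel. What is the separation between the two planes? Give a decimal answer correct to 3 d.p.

0.350

Rescale P_2 by 1/(-2): 5x - y - 5z = -3/2. Then distance = |-4 − (-3/2)| / √51 ≈ 0.350.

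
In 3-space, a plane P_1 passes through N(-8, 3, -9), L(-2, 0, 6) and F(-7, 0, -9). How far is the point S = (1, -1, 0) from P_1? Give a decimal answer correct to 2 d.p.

NL = (6, -3, 15), NF = (1, -3, 0); a normal to P_1 is NL × NF = (45, 15, -15).
Using N: P_1 has equation 45x + 15y - 15z = -180.
n·S − d = (45)·(1) + (15)·(-1) + (-15)·(0) − (-180) = 210; |n| = √2475.
Distance = |210| / √2475 = 210/√2475 ≈ 4.22.

4.22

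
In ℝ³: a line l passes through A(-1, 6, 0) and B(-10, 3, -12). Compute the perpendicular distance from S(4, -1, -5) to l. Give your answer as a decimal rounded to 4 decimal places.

A direction vector for l is B − A = (-9, -3, -12).
Taking (-1, 6, 0) on l with direction v = (-9, -3, -12): w = S − (-1, 6, 0) = (5, -7, -5), and w × v = (69, 105, -78).
Distance = |w × v| / |v| = √21870 / √234 ≈ 9.6676.

9.6676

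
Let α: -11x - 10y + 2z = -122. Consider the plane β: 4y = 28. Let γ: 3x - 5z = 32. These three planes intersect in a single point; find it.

(4, 7, -4)

Solving the 3×3 linear system -11x - 10y + 2z = -122, 4y = 28, 3x - 5z = 32 (e.g. by elimination or Cramer's rule, determinant = 196) gives (4, 7, -4).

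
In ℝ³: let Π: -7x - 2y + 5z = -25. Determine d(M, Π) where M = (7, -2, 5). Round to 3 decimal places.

n·M − d = (-7)·(7) + (-2)·(-2) + (5)·(5) − (-25) = 5; |n| = √78.
Distance = |5| / √78 = 5/√78 ≈ 0.566.

0.566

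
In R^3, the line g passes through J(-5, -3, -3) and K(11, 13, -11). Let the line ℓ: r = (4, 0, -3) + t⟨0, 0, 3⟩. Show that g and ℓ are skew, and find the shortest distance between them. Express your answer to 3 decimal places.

4.243

A direction vector for g is K − J = (16, 16, -8).
Common perpendicular direction n = (16, 16, -8) × (0, 0, 3) = (48, -48, 0).
With w = (4, 0, -3) − (-5, -3, -3) = (9, 3, 0), w · n = 288.
Since n ≠ 0 the lines are not parallel, and w · n = 288 ≠ 0 so they do not intersect; hence they are skew.
Distance = |w · n| / |n| = |288| / √4608 ≈ 4.243.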